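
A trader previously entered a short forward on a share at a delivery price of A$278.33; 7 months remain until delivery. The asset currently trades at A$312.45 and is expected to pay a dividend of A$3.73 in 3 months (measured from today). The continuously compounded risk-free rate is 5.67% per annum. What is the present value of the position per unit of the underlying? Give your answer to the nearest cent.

-A$39.50

PV(remaining dividends) I = 3.73·e^(−0.0567·3/12) = 3.6775
Current forward F = (S − I)·e^(rT) = (312.45 − 3.6775)·e^(0.0567·7/12) = 308.7725 × 1.033628 = 319.1559
Value (long) = (F − K)·e^(−rT) = (319.1559 − 278.33) × 0.967466 = 39.4977
Short position value = −(long value) = -A$39.50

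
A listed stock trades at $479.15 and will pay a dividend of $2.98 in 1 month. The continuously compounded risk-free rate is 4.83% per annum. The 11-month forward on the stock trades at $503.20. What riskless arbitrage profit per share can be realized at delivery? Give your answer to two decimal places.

PV(dividends) I = 2.98·e^(−0.0483·1/12) = 2.9680
Fair forward F* = (S − I)·e^(rT) = (479.15 − 2.9680)·e^0.044275 = 476.1820 × 1.045270 = 497.7388
Market $503.20 > fair 497.7388: forward overpriced → cash-and-carry (borrow at r, buy the stock and collect the dividends, short the forward).
Profit at T = |F_mkt − F*| = |503.20 − 497.7388| = $5.46 per share

$5.46 per share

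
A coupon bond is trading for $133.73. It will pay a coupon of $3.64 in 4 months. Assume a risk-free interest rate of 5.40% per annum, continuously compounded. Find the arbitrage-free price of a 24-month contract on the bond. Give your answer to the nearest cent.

PV(coupons) I = 3.64·e^(−0.0540·4/12)
I = 3.5751
F = (S − I)·e^(rT) = (133.73 − 3.5751) · e^(0.0540·24/12)
= 130.1549 · e^0.108000 = 130.1549 × 1.114048 = $145.00

$145.00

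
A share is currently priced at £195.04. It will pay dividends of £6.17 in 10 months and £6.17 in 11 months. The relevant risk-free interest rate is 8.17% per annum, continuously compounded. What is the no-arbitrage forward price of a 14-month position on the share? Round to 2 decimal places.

£201.91

PV(dividends) I = 6.17·e^(−0.0817·10/12) + 6.17·e^(−0.0817·11/12)
I = 5.7639 + 5.7248 = 11.4887
F = (S − I)·e^(rT) = (195.04 − 11.4887) · e^(0.0817·14/12)
= 183.5513 · e^0.095317 = 183.5513 × 1.100008 = £201.91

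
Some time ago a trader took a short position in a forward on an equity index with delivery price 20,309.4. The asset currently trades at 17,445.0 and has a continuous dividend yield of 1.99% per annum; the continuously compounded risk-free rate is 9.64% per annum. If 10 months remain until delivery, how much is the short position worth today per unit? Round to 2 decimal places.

Current fair forward for the remaining 10 months: F = S·e^((r − q)·T), (r − q) = 0.0964 − 0.0199 = 0.0765
F = 17445.0 · e^(0.0765 × 10/12) = 17445.0 × 1.06582591 = 18593.3330
Value of long forward = (F − K)·e^(−rT) = (18593.3330 − 20309.4) · e^(−0.0964·10/12)
= -1716.0670 × 0.92280869 = -1583.60
Short position value = −(long value) = 1583.60

1583.60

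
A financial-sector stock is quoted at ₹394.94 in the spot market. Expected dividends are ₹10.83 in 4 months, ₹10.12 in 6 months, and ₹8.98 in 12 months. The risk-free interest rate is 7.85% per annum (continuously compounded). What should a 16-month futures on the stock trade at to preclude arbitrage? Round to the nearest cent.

PV(dividends) I = 10.83·e^(−0.0785·4/12) + 10.12·e^(−0.0785·6/12) + 8.98·e^(−0.0785·12/12)
I = 10.5503 + 9.7305 + 8.3020 = 28.5828
F = (S − I)·e^(rT) = (394.94 − 28.5828) · e^(0.0785·16/12)
= 366.3572 · e^0.104667 = 366.3572 × 1.110341 = ₹406.78

₹406.78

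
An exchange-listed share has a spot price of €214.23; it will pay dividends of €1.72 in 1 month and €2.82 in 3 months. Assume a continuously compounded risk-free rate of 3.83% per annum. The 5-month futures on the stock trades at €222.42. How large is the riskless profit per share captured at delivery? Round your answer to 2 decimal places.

PV(dividends) I = 1.72·e^(−0.0383·1/12) + 2.82·e^(−0.0383·3/12) = 4.5076
Fair futures F* = (S − I)·e^(rT) = (214.23 − 4.5076)·e^0.015958 = 209.7224 × 1.016086 = 213.0960
Market €222.42 > fair 213.0960: forward overpriced → cash-and-carry (borrow at r, buy the stock and collect the dividends, short the forward).
Profit at T = |F_mkt − F*| = |222.42 − 213.0960| = €9.32 per share

€9.32 per share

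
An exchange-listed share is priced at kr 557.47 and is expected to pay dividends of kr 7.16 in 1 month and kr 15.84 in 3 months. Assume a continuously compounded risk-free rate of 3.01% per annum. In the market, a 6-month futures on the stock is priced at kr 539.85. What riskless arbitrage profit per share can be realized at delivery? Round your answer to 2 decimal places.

PV(dividends) I = 7.16·e^(−0.0301·1/12) + 15.84·e^(−0.0301·3/12) = 22.8633
Fair futures F* = (S − I)·e^(rT) = (557.47 − 22.8633)·e^0.015050 = 534.6067 × 1.015164 = 542.7135
Market kr 539.85 < fair 542.7135: forward underpriced → reverse cash-and-carry (short the stock, invest proceeds at r, pay the dividends, go long the forward).
Profit at T = |F_mkt − F*| = |539.85 − 542.7135| = kr 2.86 per share

kr 2.86 per share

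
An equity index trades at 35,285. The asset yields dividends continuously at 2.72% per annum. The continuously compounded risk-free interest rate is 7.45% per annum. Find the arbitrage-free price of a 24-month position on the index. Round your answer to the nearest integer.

F = S·e^((r − q)T) = 35285 · e^((0.0745 − 0.0272) × 24/12)
= 35285 · e^0.094600 = 35285 × 1.099219
F = 38,786

38,786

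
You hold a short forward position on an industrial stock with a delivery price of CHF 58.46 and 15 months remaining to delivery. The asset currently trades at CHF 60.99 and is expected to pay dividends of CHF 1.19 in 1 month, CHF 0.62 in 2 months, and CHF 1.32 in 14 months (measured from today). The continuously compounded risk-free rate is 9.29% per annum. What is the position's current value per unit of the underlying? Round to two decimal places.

-CHF 5.96

PV(remaining dividends) I = 1.19·e^(−0.0929·1/12) + 0.62·e^(−0.0929·2/12) + 1.32·e^(−0.0929·14/12) = 2.9757
Current forward F = (S − I)·e^(rT) = (60.99 − 2.9757)·e^(0.0929·15/12) = 58.0143 × 1.123136 = 65.1579
Value (long) = (F − K)·e^(−rT) = (65.1579 − 58.46) × 0.890364 = 5.9636
Short position value = −(long value) = -CHF 5.96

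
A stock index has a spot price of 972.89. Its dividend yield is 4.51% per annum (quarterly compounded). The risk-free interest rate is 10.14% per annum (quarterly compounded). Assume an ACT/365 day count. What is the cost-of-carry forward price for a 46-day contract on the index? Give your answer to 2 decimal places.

979.69

F = S · (1+r/4)^(4T) / (1+q/4)^(4T)
= 972.89 × 1.012700 / 1.005668 = 972.89 × 1.006992
F = 979.69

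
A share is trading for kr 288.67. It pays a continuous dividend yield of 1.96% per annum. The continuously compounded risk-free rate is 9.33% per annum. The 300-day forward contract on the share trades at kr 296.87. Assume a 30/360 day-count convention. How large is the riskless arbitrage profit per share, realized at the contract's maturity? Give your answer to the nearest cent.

kr 10.08 per share

Fair forward: F* = S·e^(carry·T), with carry = (r − q) = 0.0933 − 0.0196 = 0.0737
F* = 288.67 · e^(0.0737 × 300/360) = 288.67 · e^0.061417 = 288.67 × 1.063342 = kr 306.9549
Market kr 296.87 < fair kr 306.9549: forward underpriced → reverse cash-and-carry (short spot, go long the forward).
At maturity, profit = |F_mkt − F*| = |296.87 − 306.9549| = kr 10.08 per share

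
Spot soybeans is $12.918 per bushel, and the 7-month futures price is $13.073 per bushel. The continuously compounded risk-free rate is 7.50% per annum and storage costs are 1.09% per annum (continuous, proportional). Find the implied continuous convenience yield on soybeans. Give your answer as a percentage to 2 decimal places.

6.55%

F = S·e^((r+u−y)T) ⇒ (r+u−y) = ln(F/S)/T
ln(13.073/12.918) = 0.011927; /T ⇒ 0.020446
y = r + u − ln(F/S)/T = 0.0750 + 0.0109 − 0.020446 = 0.065454
y = 6.55%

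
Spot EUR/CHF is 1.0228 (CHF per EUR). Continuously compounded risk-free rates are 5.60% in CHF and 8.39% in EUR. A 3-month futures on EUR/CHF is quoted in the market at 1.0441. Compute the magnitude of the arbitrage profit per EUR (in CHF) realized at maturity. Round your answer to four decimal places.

0.0284 per EUR (in CHF)

Fair futures: F* = S·e^(carry·T), with carry = (r_CHF − r_EUR) = 0.0560 − 0.0839 = -0.0279
F* = 1.0228 · e^(-0.0279 × 3/12) = 1.0228 · e^-0.006975 = 1.0228 × 0.993049 = 1.0157
Market 1.0441 > fair 1.0157: forward overpriced → cash-and-carry (buy spot, short the forward).
At maturity, profit = |F_mkt − F*| = |1.0441 − 1.0157| = 0.0284 per EUR (in CHF)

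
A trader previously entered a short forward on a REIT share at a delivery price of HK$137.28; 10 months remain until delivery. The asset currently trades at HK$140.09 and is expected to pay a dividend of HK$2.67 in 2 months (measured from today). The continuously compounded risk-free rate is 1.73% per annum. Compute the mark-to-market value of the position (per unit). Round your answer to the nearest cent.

PV(remaining dividends) I = 2.67·e^(−0.0173·2/12) = 2.6623
Current forward F = (S − I)·e^(rT) = (140.09 − 2.6623)·e^(0.0173·10/12) = 137.4277 × 1.014521 = 139.4233
Value (long) = (F − K)·e^(−rT) = (139.4233 − 137.28) × 0.985687 = 2.1126
Short position value = −(long value) = -HK$2.11

-HK$2.11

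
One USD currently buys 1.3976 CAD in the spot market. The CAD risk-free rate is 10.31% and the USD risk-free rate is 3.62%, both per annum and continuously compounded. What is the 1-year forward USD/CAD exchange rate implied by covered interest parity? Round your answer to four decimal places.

F = S·e^((r_CAD − r_USD)T) = 1.3976 · e^((0.1031 − 0.0362) × 1)
= 1.3976 · e^0.066900 = 1.3976 × 1.069189
F = 1.4943 CAD per USD

1.4943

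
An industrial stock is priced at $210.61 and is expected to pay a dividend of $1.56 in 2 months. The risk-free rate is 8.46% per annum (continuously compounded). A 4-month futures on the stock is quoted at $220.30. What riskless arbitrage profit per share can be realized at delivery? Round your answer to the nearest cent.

PV(dividends) I = 1.56·e^(−0.0846·2/12) = 1.5382
Fair futures F* = (S − I)·e^(rT) = (210.61 − 1.5382)·e^0.028200 = 209.0718 × 1.028601 = 215.0515
Market $220.30 > fair 215.0515: forward overpriced → cash-and-carry (borrow at r, buy the stock and collect the dividends, short the forward).
Profit at T = |F_mkt − F*| = |220.30 − 215.0515| = $5.25 per share

$5.25 per share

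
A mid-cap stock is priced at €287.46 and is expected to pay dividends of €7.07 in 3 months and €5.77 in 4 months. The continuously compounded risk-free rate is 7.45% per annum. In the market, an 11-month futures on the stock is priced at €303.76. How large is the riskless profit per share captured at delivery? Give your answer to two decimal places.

€9.44 per share

PV(dividends) I = 7.07·e^(−0.0745·3/12) + 5.77·e^(−0.0745·4/12) = 12.5680
Fair futures F* = (S − I)·e^(rT) = (287.46 − 12.5680)·e^0.068292 = 274.8920 × 1.070678 = 294.3208
Market €303.76 > fair 294.3208: forward overpriced → cash-and-carry (borrow at r, buy the stock and collect the dividends, short the forward).
Profit at T = |F_mkt − F*| = |303.76 − 294.3208| = €9.44 per share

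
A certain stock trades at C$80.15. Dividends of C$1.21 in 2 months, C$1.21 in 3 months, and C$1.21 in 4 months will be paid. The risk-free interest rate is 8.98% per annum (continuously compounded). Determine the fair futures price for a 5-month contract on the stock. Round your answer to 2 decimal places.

C$79.52

PV(dividends) I = 1.21·e^(−0.0898·2/12) + 1.21·e^(−0.0898·3/12) + 1.21·e^(−0.0898·4/12)
I = 1.1920 + 1.1831 + 1.1743 = 3.5494
F = (S − I)·e^(rT) = (80.15 − 3.5494) · e^(0.0898·5/12)
= 76.6006 · e^0.037417 = 76.6006 × 1.038126 = C$79.52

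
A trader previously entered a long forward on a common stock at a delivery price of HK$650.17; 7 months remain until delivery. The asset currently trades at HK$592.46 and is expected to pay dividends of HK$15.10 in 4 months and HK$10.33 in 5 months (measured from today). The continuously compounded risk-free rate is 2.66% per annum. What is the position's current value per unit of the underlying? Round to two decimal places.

-HK$72.88

PV(remaining dividends) I = 15.10·e^(−0.0266·4/12) + 10.33·e^(−0.0266·5/12) = 25.1828
Current forward F = (S − I)·e^(rT) = (592.46 − 25.1828)·e^(0.0266·7/12) = 567.2772 × 1.015638 = 576.1483
Value (long) = (F − K)·e^(−rT) = (576.1483 − 650.17) × 0.984603 = -72.8820
Value = -HK$72.88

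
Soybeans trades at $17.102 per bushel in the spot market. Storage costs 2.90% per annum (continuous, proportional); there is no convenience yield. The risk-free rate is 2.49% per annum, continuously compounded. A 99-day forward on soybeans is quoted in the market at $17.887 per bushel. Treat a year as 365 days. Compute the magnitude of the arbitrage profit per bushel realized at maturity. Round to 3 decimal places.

$0.533 per bushel

Fair forward: F* = S·e^(carry·T), with carry = (r + u) = 0.0249 + 0.0290 = 0.0539
F* = 17.102 · e^(0.0539 × 99/365) = 17.102 · e^0.014619 = 17.102 × 1.014726 = $17.3538
Market $17.887 > fair $17.3538: forward overpriced → cash-and-carry (buy spot, short the forward).
At maturity, profit = |F_mkt − F*| = |17.887 − 17.3538| = $0.533 per bushel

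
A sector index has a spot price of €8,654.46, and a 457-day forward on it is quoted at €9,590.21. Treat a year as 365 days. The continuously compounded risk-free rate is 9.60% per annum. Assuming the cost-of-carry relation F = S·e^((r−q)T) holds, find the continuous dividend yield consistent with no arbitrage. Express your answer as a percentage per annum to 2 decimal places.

From F = S·e^((r−q)T): (r − q) = ln(F/S)/T
ln(9590.21/8654.46) = ln(1.108123) = 0.102668
(r − q) = 0.102668 / (457/365) = 0.082000
q = r − ln(F/S)/T = 0.0960 − 0.082000 = 0.014000
q = 1.40%

1.40%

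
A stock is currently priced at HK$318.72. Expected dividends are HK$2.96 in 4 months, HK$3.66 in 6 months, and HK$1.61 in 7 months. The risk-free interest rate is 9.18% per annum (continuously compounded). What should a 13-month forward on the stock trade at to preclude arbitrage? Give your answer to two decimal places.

HK$343.33

PV(dividends) I = 2.96·e^(−0.0918·4/12) + 3.66·e^(−0.0918·6/12) + 1.61·e^(−0.0918·7/12)
I = 2.8708 + 3.4958 + 1.5261 = 7.8927
F = (S − I)·e^(rT) = (318.72 − 7.8927) · e^(0.0918·13/12)
= 310.8273 · e^0.099450 = 310.8273 × 1.104563 = HK$343.33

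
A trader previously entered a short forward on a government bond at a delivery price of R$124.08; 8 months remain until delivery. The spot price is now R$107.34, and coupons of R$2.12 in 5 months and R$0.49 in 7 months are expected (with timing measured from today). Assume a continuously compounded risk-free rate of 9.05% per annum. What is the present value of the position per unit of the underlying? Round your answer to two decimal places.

R$11.98

PV(remaining coupons) I = 2.12·e^(−0.0905·5/12) + 0.49·e^(−0.0905·7/12) = 2.5063
Current forward F = (S − I)·e^(rT) = (107.34 − 2.5063)·e^(0.0905·8/12) = 104.8337 × 1.062191 = 111.3534
Value (long) = (F − K)·e^(−rT) = (111.3534 − 124.08) × 0.941451 = -11.9815
Short position value = −(long value) = R$11.98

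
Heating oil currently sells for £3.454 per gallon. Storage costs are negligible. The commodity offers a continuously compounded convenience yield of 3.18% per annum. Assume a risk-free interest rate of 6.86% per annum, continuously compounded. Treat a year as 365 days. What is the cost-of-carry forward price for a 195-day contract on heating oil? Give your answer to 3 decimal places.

£3.523 per gallon

Net carry = r + u − y = 0.0686 + 0.0000 − 0.0318 = 0.0368
F = S·e^((r+u−y)T) = 3.454 · e^(0.0368 × 195/365) = 3.454 · e^0.019660
= 3.454 × 1.019855 = £3.523 per gallon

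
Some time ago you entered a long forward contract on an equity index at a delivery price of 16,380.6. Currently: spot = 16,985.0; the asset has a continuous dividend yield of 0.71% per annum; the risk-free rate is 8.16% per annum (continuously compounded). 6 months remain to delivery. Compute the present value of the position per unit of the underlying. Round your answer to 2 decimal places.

Current fair forward for the remaining 6 months: F = S·e^((r − q)·T), (r − q) = 0.0816 − 0.0071 = 0.0745
F = 16985.0 · e^(0.0745 × 6/12) = 16985.0 × 1.03795248 = 17629.6229
Value of long forward = (F − K)·e^(−rT) = (17629.6229 − 16380.6) · e^(−0.0816·6/12)
= 1249.0229 × 0.96002111 = 1199.09

1199.09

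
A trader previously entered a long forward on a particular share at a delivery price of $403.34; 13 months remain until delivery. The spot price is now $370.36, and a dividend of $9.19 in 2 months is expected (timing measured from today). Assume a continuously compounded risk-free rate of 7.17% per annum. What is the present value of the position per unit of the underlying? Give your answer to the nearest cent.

PV(remaining dividends) I = 9.19·e^(−0.0717·2/12) = 9.0808
Current forward F = (S − I)·e^(rT) = (370.36 − 9.0808)·e^(0.0717·13/12) = 361.2792 × 1.080771 = 390.4601
Value (long) = (F − K)·e^(−rT) = (390.4601 − 403.34) × 0.925265 = -11.9173
Value = -$11.92

-$11.92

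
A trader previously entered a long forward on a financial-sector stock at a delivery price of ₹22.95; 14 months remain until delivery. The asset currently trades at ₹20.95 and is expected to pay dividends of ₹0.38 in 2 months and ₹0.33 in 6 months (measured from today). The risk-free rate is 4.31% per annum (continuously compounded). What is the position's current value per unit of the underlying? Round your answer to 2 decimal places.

PV(remaining dividends) I = 0.38·e^(−0.0431·2/12) + 0.33·e^(−0.0431·6/12) = 0.7002
Current forward F = (S − I)·e^(rT) = (20.95 − 0.7002)·e^(0.0431·14/12) = 20.2498 × 1.051569 = 21.2941
Value (long) = (F − K)·e^(−rT) = (21.2941 − 22.95) × 0.950960 = -1.5747
Value = -₹1.57

-₹1.57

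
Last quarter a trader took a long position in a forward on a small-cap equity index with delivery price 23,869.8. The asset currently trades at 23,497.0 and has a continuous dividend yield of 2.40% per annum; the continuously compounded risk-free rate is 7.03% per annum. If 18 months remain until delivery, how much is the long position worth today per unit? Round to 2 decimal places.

1185.26

Current fair forward for the remaining 18 months: F = S·e^((r − q)·T), (r − q) = 0.0703 − 0.0240 = 0.0463
F = 23497.0 · e^(0.0463 × 18/12) = 23497.0 × 1.07191846 = 25186.8681
Value of long forward = (F − K)·e^(−rT) = (25186.8681 − 23869.8) · e^(−0.0703·18/12)
= 1317.0681 × 0.89991947 = 1185.26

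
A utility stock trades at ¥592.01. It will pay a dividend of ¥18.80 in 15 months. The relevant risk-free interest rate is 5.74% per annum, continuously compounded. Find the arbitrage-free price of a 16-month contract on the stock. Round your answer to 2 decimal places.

PV(dividends) I = 18.80·e^(−0.0574·15/12)
I = 17.4984
F = (S − I)·e^(rT) = (592.01 − 17.4984) · e^(0.0574·16/12)
= 574.5116 · e^0.076533 = 574.5116 × 1.079538 = ¥620.21

¥620.21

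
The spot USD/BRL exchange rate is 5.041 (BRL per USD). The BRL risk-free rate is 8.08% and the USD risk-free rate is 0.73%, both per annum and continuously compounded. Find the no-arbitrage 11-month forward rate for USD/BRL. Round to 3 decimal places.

5.392

F = S·e^((r_BRL − r_USD)T) = 5.041 · e^((0.0808 − 0.0073) × 11/12)
= 5.041 · e^0.067375 = 5.041 × 1.069697
F = 5.392 BRL per USD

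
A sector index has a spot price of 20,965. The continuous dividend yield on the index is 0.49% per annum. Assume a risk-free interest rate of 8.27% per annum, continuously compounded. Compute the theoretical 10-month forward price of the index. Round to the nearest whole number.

F = S·e^((r − q)T) = 20965 · e^((0.0827 − 0.0049) × 10/12)
= 20965 · e^0.064833 = 20965 × 1.066981
F = 22,369

22,369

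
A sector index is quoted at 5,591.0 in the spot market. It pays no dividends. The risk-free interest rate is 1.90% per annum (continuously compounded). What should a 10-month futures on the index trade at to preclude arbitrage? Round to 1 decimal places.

5,680.2

F = S·e^(rT) = 5591.0 · e^(0.0190 × 10/12)
= 5591.0 · e^0.015833 = 5591.0 × 1.015959
F = 5,680.2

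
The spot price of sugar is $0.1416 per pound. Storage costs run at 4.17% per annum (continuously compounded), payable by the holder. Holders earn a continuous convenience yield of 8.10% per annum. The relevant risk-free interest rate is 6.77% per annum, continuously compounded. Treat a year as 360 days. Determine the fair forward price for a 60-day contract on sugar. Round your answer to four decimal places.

$0.1423 per pound

Net carry = r + u − y = 0.0677 + 0.0417 − 0.0810 = 0.0284
F = S·e^((r+u−y)T) = 0.1416 · e^(0.0284 × 60/360) = 0.1416 · e^0.004733
= 0.1416 × 1.004744 = $0.1423 per pound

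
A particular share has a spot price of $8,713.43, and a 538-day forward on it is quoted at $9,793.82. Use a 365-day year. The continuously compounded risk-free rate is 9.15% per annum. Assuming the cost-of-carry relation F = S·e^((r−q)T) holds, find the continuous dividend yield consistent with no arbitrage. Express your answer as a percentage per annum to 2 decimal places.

From F = S·e^((r−q)T): (r − q) = ln(F/S)/T
ln(9793.82/8713.43) = ln(1.123991) = 0.116886
(r − q) = 0.116886 / (538/365) = 0.079300
q = r − ln(F/S)/T = 0.0915 − 0.079300 = 0.012200
q = 1.22%

1.22%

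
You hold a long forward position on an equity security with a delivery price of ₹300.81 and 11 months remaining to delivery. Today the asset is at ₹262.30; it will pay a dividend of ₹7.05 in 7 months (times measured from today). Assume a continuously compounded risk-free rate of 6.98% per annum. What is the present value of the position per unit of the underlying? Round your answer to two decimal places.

PV(remaining dividends) I = 7.05·e^(−0.0698·7/12) = 6.7687
Current forward F = (S − I)·e^(rT) = (262.30 − 6.7687)·e^(0.0698·11/12) = 255.5313 × 1.066075 = 272.4155
Value (long) = (F − K)·e^(−rT) = (272.4155 − 300.81) × 0.938021 = -26.6346
Value = -₹26.63

-₹26.63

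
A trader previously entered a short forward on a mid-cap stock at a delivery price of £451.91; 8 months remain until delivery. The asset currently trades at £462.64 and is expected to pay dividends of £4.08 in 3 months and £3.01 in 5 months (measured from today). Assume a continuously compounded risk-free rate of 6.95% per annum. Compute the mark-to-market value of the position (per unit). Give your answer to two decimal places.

-£24.26

PV(remaining dividends) I = 4.08·e^(−0.0695·3/12) + 3.01·e^(−0.0695·5/12) = 6.9338
Current forward F = (S − I)·e^(rT) = (462.64 − 6.9338)·e^(0.0695·8/12) = 455.7062 × 1.047423 = 477.3172
Value (long) = (F − K)·e^(−rT) = (477.3172 − 451.91) × 0.954724 = 24.2569
Short position value = −(long value) = -£24.26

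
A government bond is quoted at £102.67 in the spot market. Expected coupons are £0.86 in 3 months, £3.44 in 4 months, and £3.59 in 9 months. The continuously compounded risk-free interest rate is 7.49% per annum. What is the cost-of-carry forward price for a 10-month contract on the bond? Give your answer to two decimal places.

£101.20

PV(coupons) I = 0.86·e^(−0.0749·3/12) + 3.44·e^(−0.0749·4/12) + 3.59·e^(−0.0749·9/12)
I = 0.8440 + 3.3552 + 3.3939 = 7.5931
F = (S − I)·e^(rT) = (102.67 − 7.5931) · e^(0.0749·10/12)
= 95.0769 · e^0.062417 = 95.0769 × 1.064406 = £101.20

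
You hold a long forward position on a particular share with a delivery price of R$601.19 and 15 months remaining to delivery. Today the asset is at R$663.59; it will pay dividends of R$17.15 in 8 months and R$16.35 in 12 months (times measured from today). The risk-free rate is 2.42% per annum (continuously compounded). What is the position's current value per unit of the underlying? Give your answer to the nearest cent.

PV(remaining dividends) I = 17.15·e^(−0.0242·8/12) + 16.35·e^(−0.0242·12/12) = 32.8346
Current forward F = (S − I)·e^(rT) = (663.59 − 32.8346)·e^(0.0242·15/12) = 630.7554 × 1.030712 = 650.1272
Value (long) = (F − K)·e^(−rT) = (650.1272 − 601.19) × 0.970203 = 47.4790
Value = R$47.48

R$47.48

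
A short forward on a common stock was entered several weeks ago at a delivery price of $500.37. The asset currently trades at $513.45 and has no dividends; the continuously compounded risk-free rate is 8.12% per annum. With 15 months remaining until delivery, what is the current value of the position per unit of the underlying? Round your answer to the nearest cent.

Current fair forward for the remaining 15 months: F = S·e^(r·T), r = 0.0812
F = 513.45 · e^(0.0812 × 15/12) = 513.45 × 1.106830 = 568.3019
Value of long forward = (F − K)·e^(−rT) = (568.3019 − 500.37) · e^(−0.0812·15/12)
= 67.9319 × 0.903481 = 61.38
Short position value = −(long value) = -$61.38

-$61.38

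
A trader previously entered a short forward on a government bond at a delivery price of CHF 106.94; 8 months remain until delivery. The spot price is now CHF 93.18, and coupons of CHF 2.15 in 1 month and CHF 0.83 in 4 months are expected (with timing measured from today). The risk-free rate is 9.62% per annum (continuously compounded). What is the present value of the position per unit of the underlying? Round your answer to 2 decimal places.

CHF 10.05

PV(remaining coupons) I = 2.15·e^(−0.0962·1/12) + 0.83·e^(−0.0962·4/12) = 2.9366
Current forward F = (S − I)·e^(rT) = (93.18 − 2.9366)·e^(0.0962·8/12) = 90.2434 × 1.066235 = 96.2207
Value (long) = (F − K)·e^(−rT) = (96.2207 − 106.94) × 0.937880 = -10.0534
Short position value = −(long value) = CHF 10.05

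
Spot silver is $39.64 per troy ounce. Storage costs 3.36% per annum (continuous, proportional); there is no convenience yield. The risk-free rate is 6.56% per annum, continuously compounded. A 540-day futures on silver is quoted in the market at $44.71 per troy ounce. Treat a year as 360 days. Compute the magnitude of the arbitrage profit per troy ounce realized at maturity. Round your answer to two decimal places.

Fair futures: F* = S·e^(carry·T), with carry = (r + u) = 0.0656 + 0.0336 = 0.0992
F* = 39.64 · e^(0.0992 × 540/360) = 39.64 · e^0.148800 = 39.64 × 1.160441 = $45.9999
Market $44.71 < fair $45.9999: forward underpriced → reverse cash-and-carry (short spot, go long the forward).
At maturity, profit = |F_mkt − F*| = |44.71 − 45.9999| = $1.29 per troy ounce

$1.29 per troy ounce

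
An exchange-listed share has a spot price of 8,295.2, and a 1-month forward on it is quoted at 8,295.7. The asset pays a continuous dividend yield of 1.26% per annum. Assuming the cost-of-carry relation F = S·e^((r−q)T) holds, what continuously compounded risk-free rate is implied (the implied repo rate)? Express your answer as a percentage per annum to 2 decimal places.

From F = S·e^((r−q)T): (r − q) = ln(F/S)/T
ln(8295.7/8295.2) = ln(1.000060) = 0.000060
(r − q) = 0.000060 / (1/12) = 0.000720
r = ln(F/S)/T + q = 0.000720 + 0.0126 = 0.013320
r = 1.33%

1.33%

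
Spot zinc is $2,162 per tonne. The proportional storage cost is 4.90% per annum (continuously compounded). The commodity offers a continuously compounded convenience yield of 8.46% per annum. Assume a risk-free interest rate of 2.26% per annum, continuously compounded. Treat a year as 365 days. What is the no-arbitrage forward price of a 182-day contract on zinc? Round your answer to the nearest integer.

$2,148 per tonne

Net carry = r + u − y = 0.0226 + 0.0490 − 0.0846 = -0.0130
F = S·e^((r+u−y)T) = 2162 · e^(-0.0130 × 182/365) = 2162 · e^-0.006482
= 2162 × 0.993539 = $2,148 per tonne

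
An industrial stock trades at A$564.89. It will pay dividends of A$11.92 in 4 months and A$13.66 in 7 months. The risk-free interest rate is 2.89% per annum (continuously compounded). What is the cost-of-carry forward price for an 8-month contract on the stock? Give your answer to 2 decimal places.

A$550.15

PV(dividends) I = 11.92·e^(−0.0289·4/12) + 13.66·e^(−0.0289·7/12)
I = 11.8057 + 13.4316 = 25.2373
F = (S − I)·e^(rT) = (564.89 − 25.2373) · e^(0.0289·8/12)
= 539.6527 · e^0.019267 = 539.6527 × 1.019454 = A$550.15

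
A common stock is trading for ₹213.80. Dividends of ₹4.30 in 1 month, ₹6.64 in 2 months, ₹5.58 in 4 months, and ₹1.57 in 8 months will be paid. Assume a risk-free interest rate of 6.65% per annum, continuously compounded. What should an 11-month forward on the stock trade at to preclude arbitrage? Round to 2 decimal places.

₹208.32

PV(dividends) I = 4.30·e^(−0.0665·1/12) + 6.64·e^(−0.0665·2/12) + 5.58·e^(−0.0665·4/12) + 1.57·e^(−0.0665·8/12)
I = 4.2762 + 6.5668 + 5.4577 + 1.5019 = 17.8026
F = (S − I)·e^(rT) = (213.80 − 17.8026) · e^(0.0665·11/12)
= 195.9974 · e^0.060958 = 195.9974 × 1.062854 = ₹208.32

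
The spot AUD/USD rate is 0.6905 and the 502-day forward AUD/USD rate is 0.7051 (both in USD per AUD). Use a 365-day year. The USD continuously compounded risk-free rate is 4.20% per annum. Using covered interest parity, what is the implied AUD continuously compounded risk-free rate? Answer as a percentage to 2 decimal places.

2.68%

F = S·e^((r_USD − r_AUD)T) ⇒ r_AUD = r_USD − ln(F/S)/T
ln(0.7051/0.6905) = 0.020924; /(502/365) = 0.015214
r_AUD = 0.0420 − 0.015214 = 0.026786
r_AUD = 2.68%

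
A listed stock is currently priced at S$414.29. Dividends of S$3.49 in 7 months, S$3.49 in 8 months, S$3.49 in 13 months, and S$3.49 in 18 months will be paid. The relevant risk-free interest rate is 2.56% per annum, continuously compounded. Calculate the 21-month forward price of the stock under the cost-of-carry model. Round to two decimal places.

PV(dividends) I = 3.49·e^(−0.0256·7/12) + 3.49·e^(−0.0256·8/12) + 3.49·e^(−0.0256·13/12) + 3.49·e^(−0.0256·18/12)
I = 3.4383 + 3.4309 + 3.3945 + 3.3585 = 13.6222
F = (S − I)·e^(rT) = (414.29 − 13.6222) · e^(0.0256·21/12)
= 400.6678 · e^0.044800 = 400.6678 × 1.045819 = S$419.03

S$419.03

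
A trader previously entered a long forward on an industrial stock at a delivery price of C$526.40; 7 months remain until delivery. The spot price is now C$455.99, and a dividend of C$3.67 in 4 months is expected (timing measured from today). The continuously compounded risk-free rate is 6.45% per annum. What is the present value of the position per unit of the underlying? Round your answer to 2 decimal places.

-C$54.56

PV(remaining dividends) I = 3.67·e^(−0.0645·4/12) = 3.5919
Current forward F = (S − I)·e^(rT) = (455.99 − 3.5919)·e^(0.0645·7/12) = 452.3981 × 1.038342 = 469.7439
Value (long) = (F − K)·e^(−rT) = (469.7439 − 526.40) × 0.963074 = -54.5640
Value = -C$54.56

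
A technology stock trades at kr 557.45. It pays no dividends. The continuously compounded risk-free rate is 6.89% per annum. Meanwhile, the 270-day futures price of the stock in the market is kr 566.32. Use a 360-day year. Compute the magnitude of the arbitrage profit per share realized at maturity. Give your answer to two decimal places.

kr 20.69 per share

Fair futures: F* = S·e^(carry·T), with carry = r = 0.0689
F* = 557.45 · e^(0.0689 × 270/360) = 557.45 · e^0.051675 = 557.45 × 1.053033 = kr 587.0132
Market kr 566.32 < fair kr 587.0132: forward underpriced → reverse cash-and-carry (short spot, go long the forward).
At maturity, profit = |F_mkt − F*| = |566.32 − 587.0132| = kr 20.69 per share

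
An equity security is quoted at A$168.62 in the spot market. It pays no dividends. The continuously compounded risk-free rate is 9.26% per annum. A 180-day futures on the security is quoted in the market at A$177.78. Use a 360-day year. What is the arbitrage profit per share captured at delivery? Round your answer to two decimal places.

Fair futures: F* = S·e^(carry·T), with carry = r = 0.0926
F* = 168.62 · e^(0.0926 × 180/360) = 168.62 · e^0.046300 = 168.62 × 1.047389 = A$176.6107
Market A$177.78 > fair A$176.6107: forward overpriced → cash-and-carry (buy spot, short the forward).
At maturity, profit = |F_mkt − F*| = |177.78 − 176.6107| = A$1.17 per share

A$1.17 per share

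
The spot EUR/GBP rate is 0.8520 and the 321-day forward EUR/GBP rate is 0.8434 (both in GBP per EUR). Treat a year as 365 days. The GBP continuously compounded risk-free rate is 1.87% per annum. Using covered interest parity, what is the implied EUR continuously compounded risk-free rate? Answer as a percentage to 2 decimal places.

3.02%

F = S·e^((r_GBP − r_EUR)T) ⇒ r_EUR = r_GBP − ln(F/S)/T
ln(0.8434/0.8520) = -0.010145; /(321/365) = -0.011536
r_EUR = 0.0187 + 0.011536 = 0.030236
r_EUR = 3.02%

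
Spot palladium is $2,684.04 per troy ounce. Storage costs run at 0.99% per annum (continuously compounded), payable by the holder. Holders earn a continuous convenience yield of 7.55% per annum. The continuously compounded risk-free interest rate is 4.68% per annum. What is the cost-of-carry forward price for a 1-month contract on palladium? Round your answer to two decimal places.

Net carry = r + u − y = 0.0468 + 0.0099 − 0.0755 = -0.0188
F = S·e^((r+u−y)T) = 2684.04 · e^(-0.0188 × 1/12) = 2684.04 · e^-0.00156667
= 2684.04 × 0.99843456 = $2,679.84 per troy ounce

$2,679.84 per troy ounce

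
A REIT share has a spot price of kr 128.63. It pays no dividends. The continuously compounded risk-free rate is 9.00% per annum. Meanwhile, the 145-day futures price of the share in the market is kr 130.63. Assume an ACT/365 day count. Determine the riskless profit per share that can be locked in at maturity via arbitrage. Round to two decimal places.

kr 2.68 per share

Fair futures: F* = S·e^(carry·T), with carry = r = 0.0900
F* = 128.63 · e^(0.0900 × 145/365) = 128.63 · e^0.035753 = 128.63 × 1.036400 = kr 133.3121
Market kr 130.63 < fair kr 133.3121: forward underpriced → reverse cash-and-carry (short spot, go long the forward).
At maturity, profit = |F_mkt − F*| = |130.63 − 133.3121| = kr 2.68 per share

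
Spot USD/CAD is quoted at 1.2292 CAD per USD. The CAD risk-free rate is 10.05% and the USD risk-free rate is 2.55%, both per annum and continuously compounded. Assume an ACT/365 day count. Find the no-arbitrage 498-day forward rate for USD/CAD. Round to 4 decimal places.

F = S·e^((r_CAD − r_USD)T) = 1.2292 · e^((0.1005 − 0.0255) × 498/365)
= 1.2292 · e^0.102329 = 1.2292 × 1.107748
F = 1.3616 CAD per USD

1.3616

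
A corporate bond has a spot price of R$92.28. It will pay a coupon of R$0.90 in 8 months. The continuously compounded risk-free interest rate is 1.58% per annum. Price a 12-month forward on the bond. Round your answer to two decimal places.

R$92.84

PV(coupons) I = 0.90·e^(−0.0158·8/12)
I = 0.8906
F = (S − I)·e^(rT) = (92.28 − 0.8906) · e^(0.0158·12/12)
= 91.3894 · e^0.015800 = 91.3894 × 1.015925 = R$92.84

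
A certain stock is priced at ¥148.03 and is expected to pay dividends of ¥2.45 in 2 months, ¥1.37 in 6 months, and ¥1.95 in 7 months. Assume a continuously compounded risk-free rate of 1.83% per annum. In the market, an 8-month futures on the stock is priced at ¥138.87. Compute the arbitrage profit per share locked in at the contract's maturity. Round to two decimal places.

PV(dividends) I = 2.45·e^(−0.0183·2/12) + 1.37·e^(−0.0183·6/12) + 1.95·e^(−0.0183·7/12) = 5.7294
Fair futures F* = (S − I)·e^(rT) = (148.03 − 5.7294)·e^0.012200 = 142.3006 × 1.012275 = 144.0473
Market ¥138.87 < fair 144.0473: forward underpriced → reverse cash-and-carry (short the stock, invest proceeds at r, pay the dividends, go long the forward).
Profit at T = |F_mkt − F*| = |138.87 − 144.0473| = ¥5.18 per share

¥5.18 per share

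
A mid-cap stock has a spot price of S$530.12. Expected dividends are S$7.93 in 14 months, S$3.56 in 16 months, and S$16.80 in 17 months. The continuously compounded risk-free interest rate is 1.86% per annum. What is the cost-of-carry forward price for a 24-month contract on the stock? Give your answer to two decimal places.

S$521.57

PV(dividends) I = 7.93·e^(−0.0186·14/12) + 3.56·e^(−0.0186·16/12) + 16.80·e^(−0.0186·17/12)
I = 7.7598 + 3.4728 + 16.3631 = 27.5957
F = (S − I)·e^(rT) = (530.12 − 27.5957) · e^(0.0186·24/12)
= 502.5243 · e^0.037200 = 502.5243 × 1.037901 = S$521.57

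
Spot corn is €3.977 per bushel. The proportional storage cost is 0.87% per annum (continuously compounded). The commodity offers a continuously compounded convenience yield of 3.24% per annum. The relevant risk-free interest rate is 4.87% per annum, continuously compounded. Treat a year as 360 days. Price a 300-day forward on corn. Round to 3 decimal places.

€4.061 per bushel

Net carry = r + u − y = 0.0487 + 0.0087 − 0.0324 = 0.0250
F = S·e^((r+u−y)T) = 3.977 · e^(0.0250 × 300/360) = 3.977 · e^0.020833
= 3.977 × 1.021052 = €4.061 per bushel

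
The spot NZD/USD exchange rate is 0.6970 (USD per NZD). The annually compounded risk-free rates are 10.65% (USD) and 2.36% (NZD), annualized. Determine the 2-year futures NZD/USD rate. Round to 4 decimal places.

By covered interest parity, F = S · (1+r_USD)^T / (1+r_NZD)^T
= 0.6970 × 1.224342 / 1.047757 = 0.6970 × 1.168536
F = 0.8145 USD per NZD

0.8145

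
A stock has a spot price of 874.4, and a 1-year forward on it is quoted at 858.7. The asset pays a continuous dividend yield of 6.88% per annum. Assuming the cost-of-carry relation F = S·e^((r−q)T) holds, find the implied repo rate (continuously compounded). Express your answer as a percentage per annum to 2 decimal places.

5.07%

From F = S·e^((r−q)T): (r − q) = ln(F/S)/T
ln(858.7/874.4) = ln(0.982045) = -0.018118
(r − q) = -0.018118 / (1) = -0.018118
r = ln(F/S)/T + q = -0.018118 + 0.0688 = 0.050682
r = 5.07%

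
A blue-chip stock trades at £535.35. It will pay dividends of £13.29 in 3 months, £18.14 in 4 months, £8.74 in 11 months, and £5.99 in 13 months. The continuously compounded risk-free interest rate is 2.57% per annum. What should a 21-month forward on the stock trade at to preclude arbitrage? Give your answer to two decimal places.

PV(dividends) I = 13.29·e^(−0.0257·3/12) + 18.14·e^(−0.0257·4/12) + 8.74·e^(−0.0257·11/12) + 5.99·e^(−0.0257·13/12)
I = 13.2049 + 17.9853 + 8.5365 + 5.8255 = 45.5522
F = (S − I)·e^(rT) = (535.35 − 45.5522) · e^(0.0257·21/12)
= 489.7978 · e^0.044975 = 489.7978 × 1.046002 = £512.33

£512.33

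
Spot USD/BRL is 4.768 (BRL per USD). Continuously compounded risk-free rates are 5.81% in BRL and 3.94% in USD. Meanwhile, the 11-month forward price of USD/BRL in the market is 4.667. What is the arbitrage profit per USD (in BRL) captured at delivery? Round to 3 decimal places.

Fair forward: F* = S·e^(carry·T), with carry = (r_BRL − r_USD) = 0.0581 − 0.0394 = 0.0187
F* = 4.768 · e^(0.0187 × 11/12) = 4.768 · e^0.017142 = 4.768 × 1.017290 = 4.8504
Market 4.667 < fair 4.8504: forward underpriced → reverse cash-and-carry (short spot, go long the forward).
At maturity, profit = |F_mkt − F*| = |4.667 − 4.8504| = 0.183 per USD (in BRL)

0.183 per USD (in BRL)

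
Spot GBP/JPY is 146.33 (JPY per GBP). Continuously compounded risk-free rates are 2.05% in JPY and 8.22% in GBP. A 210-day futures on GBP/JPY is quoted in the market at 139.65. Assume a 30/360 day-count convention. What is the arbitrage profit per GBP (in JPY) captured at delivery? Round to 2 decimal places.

1.51 per GBP (in JPY)

Fair futures: F* = S·e^(carry·T), with carry = (r_JPY − r_GBP) = 0.0205 − 0.0822 = -0.0617
F* = 146.33 · e^(-0.0617 × 210/360) = 146.33 · e^-0.035992 = 146.33 × 0.964648 = 141.1569
Market 139.65 < fair 141.1569: forward underpriced → reverse cash-and-carry (short spot, go long the forward).
At maturity, profit = |F_mkt − F*| = |139.65 − 141.1569| = 1.51 per GBP (in JPY)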